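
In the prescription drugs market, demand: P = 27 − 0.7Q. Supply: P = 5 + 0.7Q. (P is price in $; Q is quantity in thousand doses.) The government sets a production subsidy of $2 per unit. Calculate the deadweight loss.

$1.43 thousand

Competitive equilibrium: 27 − 0.7Q = 5 + 0.7Q → Q* = 15.7143, P* = 16.
The subsidy lowers effective supply by 2: P = 3 + 0.7Q.
New quantity: 27 − 0.7Q = 3 + 0.7Q → Q' = 17.1429.
Overproduction ΔQ = 17.1429 − 15.7143 = 1.4286; wedge = subsidy = 2.
The triangle = ½ × 1.4286 × 2 = $1.43 thousand.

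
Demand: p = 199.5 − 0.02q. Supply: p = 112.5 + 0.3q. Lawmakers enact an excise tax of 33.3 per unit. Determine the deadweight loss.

1732.64

Competitive equilibrium: 199.5 − 0.02q = 112.5 + 0.3q → q* = 271.875, p* = 194.0625.
With the tax, the buyer price exceeds the seller price by 33.3: (199.5 − 0.02q) − (112.5 + 0.3q) = 33.3 → q' = 167.8125.
Δq = 271.875 − 167.8125 = 104.0625; the wedge equals the tax, 33.3.
Welfare loss = ½ × 104.0625 × 33.3 = 1732.64.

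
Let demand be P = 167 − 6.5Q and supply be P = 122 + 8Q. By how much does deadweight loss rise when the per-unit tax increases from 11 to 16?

Competitive equilibrium: 167 − 6.5Q = 122 + 8Q → Q* = 3.1034, P* = 146.8276.
For a per-unit tax t: ΔQ = t/14.5, so DWL = ½·t·(t/14.5) = t²/29.
At t = 11: DWL = 4.172. At t = 16: DWL = 8.828.
Increase = 8.828 − 4.172 = 4.66.

4.66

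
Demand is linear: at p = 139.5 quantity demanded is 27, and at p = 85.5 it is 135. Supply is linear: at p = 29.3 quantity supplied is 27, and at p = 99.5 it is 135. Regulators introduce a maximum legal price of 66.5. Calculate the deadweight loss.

Demand slope = (85.5 − 139.5)/(135 − 27) = −0.5, so p = 153 − 0.5q.
Supply slope = (99.5 − 29.3)/(135 − 27) = 0.65, so p = 11.75 + 0.65q.
Competitive equilibrium: 153 − 0.5q = 11.75 + 0.65q → q* = 122.8261, p* = 91.587.
At the ceiling p = 66.5, quantity supplied = (66.5 − 11.75)/0.65 = 84.2308.
Willingness to pay at q' = 84.2308: 153 − 0.5·84.2308 = 110.8846.
Δq = 122.8261 − 84.2308 = 38.5953; wedge = 110.8846 − 66.5 = 44.3846.
The triangle = ½ × 38.5953 × 44.3846 = 856.52.

856.52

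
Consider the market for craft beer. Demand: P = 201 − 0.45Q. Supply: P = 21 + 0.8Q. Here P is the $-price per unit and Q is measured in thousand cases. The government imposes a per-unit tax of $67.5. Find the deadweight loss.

$1822.50 thousand

Competitive equilibrium: 201 − 0.45Q = 21 + 0.8Q → Q* = 144, P* = 136.2.
With the tax, the buyer price exceeds the seller price by 67.5: (201 − 0.45Q) − (21 + 0.8Q) = 67.5 → Q' = 90.
ΔQ = 144 − 90 = 54; the wedge equals the tax, 67.5.
The triangle = ½ × 54 × 67.5 = $1822.50 thousand.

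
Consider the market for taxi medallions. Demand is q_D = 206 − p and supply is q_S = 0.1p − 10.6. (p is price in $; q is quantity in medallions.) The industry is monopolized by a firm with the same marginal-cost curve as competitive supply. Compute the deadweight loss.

In inverse form: demand p = 206 − q, supply p = 106 + 10q.
Competitive equilibrium: 206 − q = 106 + 10q → q* = 9.0909, p* = 196.9091.
Marginal revenue: MR = 206 − 2q. Set MR = MC: 206 − 2q = 106 + 10q → q_m = 8.3333.
Price p_m = 206 − 1·8.3333 = 197.6667; MC(q_m) = 106 + 10·8.3333 = 189.333.
Competitive q* = 9.0909, so Δq = 0.7576; wedge = 197.6667 − 189.333 = 8.3337.
DWL = ½ × 0.7576 × 8.3337 = $3.16.

$3.16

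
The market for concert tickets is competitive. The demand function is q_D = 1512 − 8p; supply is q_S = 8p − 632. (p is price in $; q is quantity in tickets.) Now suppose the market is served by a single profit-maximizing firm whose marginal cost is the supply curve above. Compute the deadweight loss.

$2688.89

In inverse form: demand p = 189 − 0.125q, supply p = 79 + 0.125q.
Competitive equilibrium: 189 − 0.125q = 79 + 0.125q → q* = 440, p* = 134.
Marginal revenue: MR = 189 − 0.25q. Set MR = MC: 189 − 0.25q = 79 + 0.125q → q_m = 293.33333.
Price p_m = 189 − 0.125·293.33333 = 152.33333; MC(q_m) = 79 + 0.125·293.33333 = 115.66667.
Competitive q* = 440, so Δq = 146.66667; wedge = 152.33333 − 115.66667 = 36.66666.
The triangle = ½ × 146.66667 × 36.66666 = $2688.89.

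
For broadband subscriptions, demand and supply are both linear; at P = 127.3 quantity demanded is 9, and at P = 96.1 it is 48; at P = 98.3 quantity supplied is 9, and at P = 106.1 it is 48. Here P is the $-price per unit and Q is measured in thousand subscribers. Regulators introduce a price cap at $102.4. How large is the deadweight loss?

$36.125 thousand

Demand slope = (96.1 − 127.3)/(48 − 9) = −0.8, so P = 134.5 − 0.8Q.
Supply slope = (106.1 − 98.3)/(48 − 9) = 0.2, so P = 96.5 + 0.2Q.
Competitive equilibrium: 134.5 − 0.8Q = 96.5 + 0.2Q → Q* = 38, P* = 104.1.
At the ceiling P = 102.4, quantity supplied = (102.4 − 96.5)/0.2 = 29.5.
Willingness to pay at Q' = 29.5: 134.5 − 0.8·29.5 = 110.9.
ΔQ = 38 − 29.5 = 8.5; wedge = 110.9 − 102.4 = 8.5.
Deadweight loss = ½ × 8.5 × 8.5 = $36.125 thousand.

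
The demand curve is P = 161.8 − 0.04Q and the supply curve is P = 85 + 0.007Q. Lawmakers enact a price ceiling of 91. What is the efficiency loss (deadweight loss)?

Competitive equilibrium: 161.8 − 0.04Q = 85 + 0.007Q → Q* = 1634.0426, P* = 96.4383.
At the ceiling P = 91, quantity supplied = (91 − 85)/0.007 = 857.1429.
Willingness to pay at Q' = 857.1429: 161.8 − 0.04·857.1429 = 127.5143.
ΔQ = 1634.0426 − 857.1429 = 776.8997; wedge = 127.5143 − 91 = 36.5143.
The triangle = ½ × 776.8997 × 36.5143 = 14183.97.

14183.97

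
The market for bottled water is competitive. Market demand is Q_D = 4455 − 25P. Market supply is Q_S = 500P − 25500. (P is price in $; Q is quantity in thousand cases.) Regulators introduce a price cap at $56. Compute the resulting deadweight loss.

$5867.14 thousand

In inverse form: demand P = 178.2 − 0.04Q, supply P = 51 + 0.002Q.
Competitive equilibrium: 178.2 − 0.04Q = 51 + 0.002Q → Q* = 3028.5714, P* = 57.0571.
At the ceiling P = 56, quantity supplied = (56 − 51)/0.002 = 2500.
Willingness to pay at Q' = 2500: 178.2 − 0.04·2500 = 78.2.
ΔQ = 3028.5714 − 2500 = 528.5714; wedge = 78.2 − 56 = 22.2.
Deadweight loss = ½ × 528.5714 × 22.2 = $5867.14 thousand.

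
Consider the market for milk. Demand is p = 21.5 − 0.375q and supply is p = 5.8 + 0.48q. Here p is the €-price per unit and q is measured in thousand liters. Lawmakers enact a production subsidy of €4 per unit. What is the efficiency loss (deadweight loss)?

€9.36 thousand

Competitive equilibrium: 21.5 − 0.375q = 5.8 + 0.48q → q* = 18.3626, p* = 14.614.
The subsidy lowers effective supply by 4: p = 1.8 + 0.48q.
New quantity: 21.5 − 0.375q = 1.8 + 0.48q → q' = 23.0409.
Overproduction Δq = 23.0409 − 18.3626 = 4.6783; wedge = subsidy = 4.
DWL = ½ × 4.6783 × 4 = €9.36 thousand.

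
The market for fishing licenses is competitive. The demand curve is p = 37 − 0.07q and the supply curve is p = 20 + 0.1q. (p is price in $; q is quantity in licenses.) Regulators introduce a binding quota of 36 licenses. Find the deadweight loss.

Competitive equilibrium: 37 − 0.07q = 20 + 0.1q → q* = 100, p* = 30.
At q = 36: demand price = 37 − 0.07·36 = 34.48; supply price = 20 + 0.1·36 = 23.6.
Δq = 100 − 36 = 64; wedge = 34.48 − 23.6 = 10.88.
Welfare loss = ½ × 64 × 10.88 = $348.16.

$348.16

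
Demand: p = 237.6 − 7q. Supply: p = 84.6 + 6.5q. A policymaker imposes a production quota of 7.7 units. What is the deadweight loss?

89.11

Competitive equilibrium: 237.6 − 7q = 84.6 + 6.5q → q* = 11.3333, p* = 158.2667.
At q = 7.7: demand price = 237.6 − 7·7.7 = 183.7; supply price = 84.6 + 6.5·7.7 = 134.65.
Δq = 11.3333 − 7.7 = 3.6333; wedge = 183.7 − 134.65 = 49.05.
Welfare loss = ½ × 3.6333 × 49.05 = 89.11.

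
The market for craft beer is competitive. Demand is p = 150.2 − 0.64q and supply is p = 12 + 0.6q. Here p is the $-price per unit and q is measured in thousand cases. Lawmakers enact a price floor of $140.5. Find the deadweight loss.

$5749.13 thousand

Competitive equilibrium: 150.2 − 0.64q = 12 + 0.6q → q* = 111.4516, p* = 78.871.
At the floor p = 140.5, quantity demanded = (150.2 − 140.5)/0.64 = 15.1563.
Sellers' marginal cost at q' = 15.1563: 12 + 0.6·15.1563 = 21.0938.
Δq = 111.4516 − 15.1563 = 96.2953; wedge = 140.5 − 21.0938 = 119.4062.
DWL = ½ × 96.2953 × 119.4062 = $5749.13 thousand.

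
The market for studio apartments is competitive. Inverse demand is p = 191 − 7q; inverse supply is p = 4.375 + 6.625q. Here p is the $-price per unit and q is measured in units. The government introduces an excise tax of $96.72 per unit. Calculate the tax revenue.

Competitive equilibrium: 191 − 7q = 4.375 + 6.625q → q* = 13.6972, p* = 95.1193.
With the tax, the buyer price exceeds the seller price by 96.72: (191 − 7q) − (4.375 + 6.625q) = 96.72 → q' = 6.5985.
Tax revenue = 96.72 × 6.5985 = $638.21.

$638.21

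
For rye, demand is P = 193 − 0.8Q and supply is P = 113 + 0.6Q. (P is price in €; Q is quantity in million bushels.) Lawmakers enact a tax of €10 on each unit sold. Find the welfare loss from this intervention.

Competitive equilibrium: 193 − 0.8Q = 113 + 0.6Q → Q* = 57.1429, P* = 147.2857.
With the tax, the buyer price exceeds the seller price by 10: (193 − 0.8Q) − (113 + 0.6Q) = 10 → Q' = 50.
ΔQ = 57.1429 − 50 = 7.1429; the wedge equals the tax, 10.
DWL = ½ × 7.1429 × 10 = €35.71 million.

€35.71 million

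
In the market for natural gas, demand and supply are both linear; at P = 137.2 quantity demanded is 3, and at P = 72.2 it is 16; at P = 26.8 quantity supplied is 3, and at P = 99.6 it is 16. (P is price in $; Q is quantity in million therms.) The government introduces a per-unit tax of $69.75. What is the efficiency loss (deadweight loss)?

$229.48 million

Demand slope = (72.2 − 137.2)/(16 − 3) = −5, so P = 152.2 − 5Q.
Supply slope = (99.6 − 26.8)/(16 − 3) = 5.6, so P = 10 + 5.6Q.
Competitive equilibrium: 152.2 − 5Q = 10 + 5.6Q → Q* = 13.4151, P* = 85.1245.
With the tax, the buyer price exceeds the seller price by 69.75: (152.2 − 5Q) − (10 + 5.6Q) = 69.75 → Q' = 6.8349.
ΔQ = 13.4151 − 6.8349 = 6.5802; the wedge equals the tax, 69.75.
The triangle = ½ × 6.5802 × 69.75 = $229.48 million.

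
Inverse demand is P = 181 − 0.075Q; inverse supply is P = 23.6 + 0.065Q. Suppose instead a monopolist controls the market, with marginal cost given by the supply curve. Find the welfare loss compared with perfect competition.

Competitive equilibrium: 181 − 0.075Q = 23.6 + 0.065Q → Q* = 1124.2857, P* = 96.6786.
Marginal revenue: MR = 181 − 0.15Q. Set MR = MC: 181 − 0.15Q = 23.6 + 0.065Q → Q_m = 732.093.
Price P_m = 181 − 0.075·732.093 = 126.093; MC(Q_m) = 23.6 + 0.065·732.093 = 71.186.
Competitive Q* = 1124.2857, so ΔQ = 392.1927; wedge = 126.093 − 71.186 = 54.907.
Welfare loss = ½ × 392.1927 × 54.907 = 10767.06.

10767.06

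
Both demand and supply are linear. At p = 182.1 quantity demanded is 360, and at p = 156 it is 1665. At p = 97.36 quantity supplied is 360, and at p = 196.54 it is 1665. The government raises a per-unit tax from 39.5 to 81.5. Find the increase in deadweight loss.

26468.75

Demand slope = (156 − 182.1)/(1665 − 360) = −0.02, so p = 189.3 − 0.02q.
Supply slope = (196.54 − 97.36)/(1665 − 360) = 0.076, so p = 70 + 0.076q.
Competitive equilibrium: 189.3 − 0.02q = 70 + 0.076q → q* = 1242.7083, p* = 164.4458.
For a per-unit tax t: Δq = t/0.096, so DWL = ½·t·(t/0.096) = t²/0.192.
At t = 39.5: DWL = 8126.302. At t = 81.5: DWL = 34595.052.
Increase = 34595.052 − 8126.302 = 26468.75.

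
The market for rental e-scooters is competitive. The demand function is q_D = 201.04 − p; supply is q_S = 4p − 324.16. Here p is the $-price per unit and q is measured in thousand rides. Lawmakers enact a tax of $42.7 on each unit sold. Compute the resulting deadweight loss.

In inverse form: demand p = 201.04 − q, supply p = 81.04 + 0.25q.
Competitive equilibrium: 201.04 − q = 81.04 + 0.25q → q* = 96, p* = 105.04.
With the tax, the buyer price exceeds the seller price by 42.7: (201.04 − q) − (81.04 + 0.25q) = 42.7 → q' = 61.84.
Δq = 96 − 61.84 = 34.16; the wedge equals the tax, 42.7.
Welfare loss = ½ × 34.16 × 42.7 = $729.316 thousand.

$729.316 thousand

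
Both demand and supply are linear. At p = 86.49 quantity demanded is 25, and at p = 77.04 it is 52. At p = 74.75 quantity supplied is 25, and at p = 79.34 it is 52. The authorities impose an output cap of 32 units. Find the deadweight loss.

Demand slope = (77.04 − 86.49)/(52 − 25) = −0.35, so p = 95.24 − 0.35q.
Supply slope = (79.34 − 74.75)/(52 − 25) = 0.17, so p = 70.5 + 0.17q.
Competitive equilibrium: 95.24 − 0.35q = 70.5 + 0.17q → q* = 47.5769, p* = 78.5881.
At q = 32: demand price = 95.24 − 0.35·32 = 84.04; supply price = 70.5 + 0.17·32 = 75.94.
Δq = 47.5769 − 32 = 15.5769; wedge = 84.04 − 75.94 = 8.1.
The triangle = ½ × 15.5769 × 8.1 = 63.09.

63.09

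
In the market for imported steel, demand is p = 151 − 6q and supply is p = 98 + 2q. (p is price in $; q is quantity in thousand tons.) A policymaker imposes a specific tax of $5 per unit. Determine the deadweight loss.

Competitive equilibrium: 151 − 6q = 98 + 2q → q* = 6.625, p* = 111.25.
With the tax, the buyer price exceeds the seller price by 5: (151 − 6q) − (98 + 2q) = 5 → q' = 6.
Δq = 6.625 − 6 = 0.625; the wedge equals the tax, 5.
Welfare loss = ½ × 0.625 × 5 = $1.56 thousand.

$1.56 thousand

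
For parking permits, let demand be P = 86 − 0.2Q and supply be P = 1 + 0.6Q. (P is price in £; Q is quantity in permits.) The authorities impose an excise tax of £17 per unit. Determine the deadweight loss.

£180.625

Competitive equilibrium: 86 − 0.2Q = 1 + 0.6Q → Q* = 106.25, P* = 64.75.
With the tax, the buyer price exceeds the seller price by 17: (86 − 0.2Q) − (1 + 0.6Q) = 17 → Q' = 85.
ΔQ = 106.25 − 85 = 21.25; the wedge equals the tax, 17.
The triangle = ½ × 21.25 × 17 = £180.625.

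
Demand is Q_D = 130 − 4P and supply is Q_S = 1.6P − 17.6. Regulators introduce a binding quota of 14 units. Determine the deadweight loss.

48.89

In inverse form: demand P = 32.5 − 0.25Q, supply P = 11 + 0.625Q.
Competitive equilibrium: 32.5 − 0.25Q = 11 + 0.625Q → Q* = 24.5714, P* = 26.3571.
At Q = 14: demand price = 32.5 − 0.25·14 = 29; supply price = 11 + 0.625·14 = 19.75.
ΔQ = 24.5714 − 14 = 10.5714; wedge = 29 − 19.75 = 9.25.
Deadweight loss = ½ × 10.5714 × 9.25 = 48.89.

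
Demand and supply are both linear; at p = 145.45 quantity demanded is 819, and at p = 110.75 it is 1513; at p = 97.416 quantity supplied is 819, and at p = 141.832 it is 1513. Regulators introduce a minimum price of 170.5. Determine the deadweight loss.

Demand slope = (110.75 − 145.45)/(1513 − 819) = −0.05, so p = 186.4 − 0.05q.
Supply slope = (141.832 − 97.416)/(1513 − 819) = 0.064, so p = 45 + 0.064q.
Competitive equilibrium: 186.4 − 0.05q = 45 + 0.064q → q* = 1240.3509, p* = 124.3825.
At the floor p = 170.5, quantity demanded = (186.4 − 170.5)/0.05 = 318.
Sellers' marginal cost at q' = 318: 45 + 0.064·318 = 65.352.
Δq = 1240.3509 − 318 = 922.3509; wedge = 170.5 − 65.352 = 105.148.
DWL = ½ × 922.3509 × 105.148 = 48491.68.

48491.68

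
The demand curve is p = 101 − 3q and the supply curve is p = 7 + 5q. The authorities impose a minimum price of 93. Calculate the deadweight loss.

Competitive equilibrium: 101 − 3q = 7 + 5q → q* = 11.75, p* = 65.75.
At the floor p = 93, quantity demanded = (101 − 93)/3 = 2.6667.
Sellers' marginal cost at q' = 2.6667: 7 + 5·2.6667 = 20.3335.
Δq = 11.75 − 2.6667 = 9.0833; wedge = 93 − 20.3335 = 72.6665.
Welfare loss = ½ × 9.0833 × 72.6665 = 330.03.

330.03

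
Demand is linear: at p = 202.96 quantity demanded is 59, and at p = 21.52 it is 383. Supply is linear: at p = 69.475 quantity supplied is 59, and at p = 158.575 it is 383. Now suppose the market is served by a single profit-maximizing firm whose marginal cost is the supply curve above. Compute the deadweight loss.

3222.74

Demand slope = (21.52 − 202.96)/(383 − 59) = −0.56, so p = 236 − 0.56q.
Supply slope = (158.575 − 69.475)/(383 − 59) = 0.275, so p = 53.25 + 0.275q.
Competitive equilibrium: 236 − 0.56q = 53.25 + 0.275q → q* = 218.8623, p* = 113.4371.
Marginal revenue: MR = 236 − 1.12q. Set MR = MC: 236 − 1.12q = 53.25 + 0.275q → q_m = 131.0036.
Price p_m = 236 − 0.56·131.0036 = 162.638; MC(q_m) = 53.25 + 0.275·131.0036 = 89.276.
Competitive q* = 218.8623, so Δq = 87.8587; wedge = 162.638 − 89.276 = 73.362.
Welfare loss = ½ × 87.8587 × 73.362 = 3222.74.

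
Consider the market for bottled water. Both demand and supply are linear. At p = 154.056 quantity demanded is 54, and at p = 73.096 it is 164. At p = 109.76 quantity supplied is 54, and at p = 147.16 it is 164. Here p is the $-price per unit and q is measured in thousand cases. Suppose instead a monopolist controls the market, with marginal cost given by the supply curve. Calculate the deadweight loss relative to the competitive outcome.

Demand slope = (73.096 − 154.056)/(164 − 54) = −0.736, so p = 193.8 − 0.736q.
Supply slope = (147.16 − 109.76)/(164 − 54) = 0.34, so p = 91.4 + 0.34q.
Competitive equilibrium: 193.8 − 0.736q = 91.4 + 0.34q → q* = 95.1673, p* = 123.7569.
Marginal revenue: MR = 193.8 − 1.472q. Set MR = MC: 193.8 − 1.472q = 91.4 + 0.34q → q_m = 56.5121.
Price p_m = 193.8 − 0.736·56.5121 = 152.2071; MC(q_m) = 91.4 + 0.34·56.5121 = 110.6141.
Competitive q* = 95.1673, so Δq = 38.6552; wedge = 152.2071 − 110.6141 = 41.593.
Deadweight loss = ½ × 38.6552 × 41.593 = $803.89 thousand.

$803.89 thousand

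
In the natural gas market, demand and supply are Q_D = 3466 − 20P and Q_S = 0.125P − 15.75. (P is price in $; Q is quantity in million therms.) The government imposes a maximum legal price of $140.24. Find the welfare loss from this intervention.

$67.52 million

In inverse form: demand P = 173.3 − 0.05Q, supply P = 126 + 8Q.
Competitive equilibrium: 173.3 − 0.05Q = 126 + 8Q → Q* = 5.8758, P* = 173.0062.
At the ceiling P = 140.24, quantity supplied = (140.24 − 126)/8 = 1.78.
Willingness to pay at Q' = 1.78: 173.3 − 0.05·1.78 = 173.211.
ΔQ = 5.8758 − 1.78 = 4.0958; wedge = 173.211 − 140.24 = 32.971.
Deadweight loss = ½ × 4.0958 × 32.971 = $67.52 million.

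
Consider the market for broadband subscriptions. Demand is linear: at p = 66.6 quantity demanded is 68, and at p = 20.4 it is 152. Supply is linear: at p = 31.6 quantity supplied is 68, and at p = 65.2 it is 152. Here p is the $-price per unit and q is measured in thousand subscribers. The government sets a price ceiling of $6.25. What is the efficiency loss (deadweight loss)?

Demand slope = (20.4 − 66.6)/(152 − 68) = −0.55, so p = 104 − 0.55q.
Supply slope = (65.2 − 31.6)/(152 − 68) = 0.4, so p = 4.4 + 0.4q.
Competitive equilibrium: 104 − 0.55q = 4.4 + 0.4q → q* = 104.8421, p* = 46.3368.
At the ceiling p = 6.25, quantity supplied = (6.25 − 4.4)/0.4 = 4.625.
Willingness to pay at q' = 4.625: 104 − 0.55·4.625 = 101.4563.
Δq = 104.8421 − 4.625 = 100.2171; wedge = 101.4563 − 6.25 = 95.2063.
The triangle = ½ × 100.2171 × 95.2063 = $4770.65 thousand.

$4770.65 thousand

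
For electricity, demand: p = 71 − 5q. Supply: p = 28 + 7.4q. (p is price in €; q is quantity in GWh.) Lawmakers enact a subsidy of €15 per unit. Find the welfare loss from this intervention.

Competitive equilibrium: 71 − 5q = 28 + 7.4q → q* = 3.4677, p* = 53.6613.
The subsidy lowers effective supply by 15: p = 13 + 7.4q.
New quantity: 71 − 5q = 13 + 7.4q → q' = 4.6774.
Overproduction Δq = 4.6774 − 3.4677 = 1.2097; wedge = subsidy = 15.
Deadweight loss = ½ × 1.2097 × 15 = €9.07.

€9.07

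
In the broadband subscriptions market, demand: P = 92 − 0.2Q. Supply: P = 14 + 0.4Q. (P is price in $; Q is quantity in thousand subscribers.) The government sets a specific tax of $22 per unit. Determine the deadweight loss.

$403.33 thousand

Competitive equilibrium: 92 − 0.2Q = 14 + 0.4Q → Q* = 130, P* = 66.
With the tax, the buyer price exceeds the seller price by 22: (92 − 0.2Q) − (14 + 0.4Q) = 22 → Q' = 93.3333.
ΔQ = 130 − 93.3333 = 36.6667; the wedge equals the tax, 22.
Deadweight loss = ½ × 36.6667 × 22 = $403.33 thousand.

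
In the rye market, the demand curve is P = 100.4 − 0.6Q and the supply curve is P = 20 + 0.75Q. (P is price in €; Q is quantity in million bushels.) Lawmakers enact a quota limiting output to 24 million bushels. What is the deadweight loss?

€853.33 million

Competitive equilibrium: 100.4 − 0.6Q = 20 + 0.75Q → Q* = 59.5556, P* = 64.6667.
At Q = 24: demand price = 100.4 − 0.6·24 = 86; supply price = 20 + 0.75·24 = 38.
ΔQ = 59.5556 − 24 = 35.5556; wedge = 86 − 38 = 48.
Deadweight loss = ½ × 35.5556 × 48 = €853.33 million.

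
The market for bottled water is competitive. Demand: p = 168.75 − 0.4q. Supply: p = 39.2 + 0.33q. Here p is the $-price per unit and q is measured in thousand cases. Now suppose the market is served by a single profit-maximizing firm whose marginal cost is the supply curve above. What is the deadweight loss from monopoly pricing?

$1440.41 thousand

Competitive equilibrium: 168.75 − 0.4q = 39.2 + 0.33q → q* = 177.4658, p* = 97.7637.
Marginal revenue: MR = 168.75 − 0.8q. Set MR = MC: 168.75 − 0.8q = 39.2 + 0.33q → q_m = 114.646.
Price p_m = 168.75 − 0.4·114.646 = 122.8916; MC(q_m) = 39.2 + 0.33·114.646 = 77.0332.
Competitive q* = 177.4658, so Δq = 62.8198; wedge = 122.8916 − 77.0332 = 45.8584.
Welfare loss = ½ × 62.8198 × 45.8584 = $1440.41 thousand.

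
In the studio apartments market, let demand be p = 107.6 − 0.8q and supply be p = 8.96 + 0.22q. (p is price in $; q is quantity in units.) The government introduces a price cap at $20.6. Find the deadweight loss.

Competitive equilibrium: 107.6 − 0.8q = 8.96 + 0.22q → q* = 96.7059, p* = 30.2353.
At the ceiling p = 20.6, quantity supplied = (20.6 − 8.96)/0.22 = 52.9091.
Willingness to pay at q' = 52.9091: 107.6 − 0.8·52.9091 = 65.2727.
Δq = 96.7059 − 52.9091 = 43.7968; wedge = 65.2727 − 20.6 = 44.6727.
Deadweight loss = ½ × 43.7968 × 44.6727 = $978.26.

$978.26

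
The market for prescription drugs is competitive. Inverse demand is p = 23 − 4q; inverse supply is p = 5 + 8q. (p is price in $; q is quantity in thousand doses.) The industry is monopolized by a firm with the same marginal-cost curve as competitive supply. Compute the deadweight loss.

Competitive equilibrium: 23 − 4q = 5 + 8q → q* = 1.5, p* = 17.
Marginal revenue: MR = 23 − 8q. Set MR = MC: 23 − 8q = 5 + 8q → q_m = 1.125.
Price p_m = 23 − 4·1.125 = 18.5; MC(q_m) = 5 + 8·1.125 = 14.
Competitive q* = 1.5, so Δq = 0.375; wedge = 18.5 − 14 = 4.5.
Welfare loss = ½ × 0.375 × 4.5 = $0.84 thousand.

$0.84 thousand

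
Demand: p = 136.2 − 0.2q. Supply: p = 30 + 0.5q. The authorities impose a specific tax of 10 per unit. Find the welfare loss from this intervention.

71.43

Competitive equilibrium: 136.2 − 0.2q = 30 + 0.5q → q* = 151.7143, p* = 105.8571.
With the tax, the buyer price exceeds the seller price by 10: (136.2 − 0.2q) − (30 + 0.5q) = 10 → q' = 137.4286.
Δq = 151.7143 − 137.4286 = 14.2857; the wedge equals the tax, 10.
DWL = ½ × 14.2857 × 10 = 71.43.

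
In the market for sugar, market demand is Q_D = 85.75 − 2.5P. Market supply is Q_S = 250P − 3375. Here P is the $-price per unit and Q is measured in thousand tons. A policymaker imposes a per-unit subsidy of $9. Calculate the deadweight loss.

In inverse form: demand P = 34.3 − 0.4Q, supply P = 13.5 + 0.004Q.
Competitive equilibrium: 34.3 − 0.4Q = 13.5 + 0.004Q → Q* = 51.4851, P* = 13.7059.
The subsidy lowers effective supply by 9: P = 4.5 + 0.004Q.
New quantity: 34.3 − 0.4Q = 4.5 + 0.004Q → Q' = 73.7624.
Overproduction ΔQ = 73.7624 − 51.4851 = 22.2773; wedge = subsidy = 9.
Deadweight loss = ½ × 22.2773 × 9 = $100.25 thousand.

$100.25 thousand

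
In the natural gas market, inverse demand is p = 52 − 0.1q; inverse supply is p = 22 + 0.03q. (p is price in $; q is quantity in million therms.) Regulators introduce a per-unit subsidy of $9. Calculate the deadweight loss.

$311.54 million

Competitive equilibrium: 52 − 0.1q = 22 + 0.03q → q* = 230.7692, p* = 28.9231.
The subsidy lowers effective supply by 9: p = 13 + 0.03q.
New quantity: 52 − 0.1q = 13 + 0.03q → q' = 300.
Overproduction Δq = 300 − 230.7692 = 69.2308; wedge = subsidy = 9.
The triangle = ½ × 69.2308 × 9 = $311.54 million.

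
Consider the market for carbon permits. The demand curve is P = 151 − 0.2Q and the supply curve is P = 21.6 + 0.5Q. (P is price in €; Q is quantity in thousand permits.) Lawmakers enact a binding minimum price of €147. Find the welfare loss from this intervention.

€9512.26 thousand

Competitive equilibrium: 151 − 0.2Q = 21.6 + 0.5Q → Q* = 184.85714, P* = 114.02857.
At the floor P = 147, quantity demanded = (151 − 147)/0.2 = 20.
Sellers' marginal cost at Q' = 20: 21.6 + 0.5·20 = 31.6.
ΔQ = 184.85714 − 20 = 164.85714; wedge = 147 − 31.6 = 115.4.
Welfare loss = ½ × 164.85714 × 115.4 = €9512.26 thousand.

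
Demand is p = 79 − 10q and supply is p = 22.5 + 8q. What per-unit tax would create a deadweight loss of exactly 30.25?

33

Competitive equilibrium: 79 − 10q = 22.5 + 8q → q* = 3.1389, p* = 47.6111.
A tax t gives Δq = t/18 and wedge t, so DWL = t²/36.
t²/36 = 30.25 → t² = 1089 → t = 33.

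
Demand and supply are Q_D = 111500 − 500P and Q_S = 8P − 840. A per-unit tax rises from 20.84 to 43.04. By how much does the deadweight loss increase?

In inverse form: demand P = 223 − 0.002Q, supply P = 105 + 0.125Q.
Competitive equilibrium: 223 − 0.002Q = 105 + 0.125Q → Q* = 929.1339, P* = 221.1417.
For a per-unit tax t: ΔQ = t/0.127, so DWL = ½·t·(t/0.127) = t²/0.254.
At t = 20.84: DWL = 1709.865. At t = 43.04: DWL = 7293.077.
Increase = 7293.077 − 1709.865 = 5583.21.

5583.21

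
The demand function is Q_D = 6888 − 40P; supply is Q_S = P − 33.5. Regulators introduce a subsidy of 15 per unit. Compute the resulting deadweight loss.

In inverse form: demand P = 172.2 − 0.025Q, supply P = 33.5 + Q.
Competitive equilibrium: 172.2 − 0.025Q = 33.5 + Q → Q* = 135.3171, P* = 168.8171.
The subsidy lowers effective supply by 15: P = 18.5 + Q.
New quantity: 172.2 − 0.025Q = 18.5 + Q → Q' = 149.9512.
Overproduction ΔQ = 149.9512 − 135.3171 = 14.6341; wedge = subsidy = 15.
Welfare loss = ½ × 14.6341 × 15 = 109.76.

109.76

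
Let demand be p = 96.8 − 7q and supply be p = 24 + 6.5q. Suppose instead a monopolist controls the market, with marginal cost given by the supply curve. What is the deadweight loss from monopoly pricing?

Competitive equilibrium: 96.8 − 7q = 24 + 6.5q → q* = 5.3926, p* = 59.0519.
Marginal revenue: MR = 96.8 − 14q. Set MR = MC: 96.8 − 14q = 24 + 6.5q → q_m = 3.5512.
Price p_m = 96.8 − 7·3.5512 = 71.9416; MC(q_m) = 24 + 6.5·3.5512 = 47.0828.
Competitive q* = 5.3926, so Δq = 1.8414; wedge = 71.9416 − 47.0828 = 24.8588.
DWL = ½ × 1.8414 × 24.8588 = 22.89.

22.89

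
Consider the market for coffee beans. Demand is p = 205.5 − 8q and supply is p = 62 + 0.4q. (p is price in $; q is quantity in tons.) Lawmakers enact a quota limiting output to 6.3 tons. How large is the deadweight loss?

$488.38

Competitive equilibrium: 205.5 − 8q = 62 + 0.4q → q* = 17.0833, p* = 68.8333.
At q = 6.3: demand price = 205.5 − 8·6.3 = 155.1; supply price = 62 + 0.4·6.3 = 64.52.
Δq = 17.0833 − 6.3 = 10.7833; wedge = 155.1 − 64.52 = 90.58.
DWL = ½ × 10.7833 × 90.58 = $488.38.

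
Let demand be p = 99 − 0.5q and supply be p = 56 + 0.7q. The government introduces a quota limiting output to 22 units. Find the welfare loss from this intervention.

Competitive equilibrium: 99 − 0.5q = 56 + 0.7q → q* = 35.8333, p* = 81.0833.
At q = 22: demand price = 99 − 0.5·22 = 88; supply price = 56 + 0.7·22 = 71.4.
Δq = 35.8333 − 22 = 13.8333; wedge = 88 − 71.4 = 16.6.
The triangle = ½ × 13.8333 × 16.6 = 114.82.

114.82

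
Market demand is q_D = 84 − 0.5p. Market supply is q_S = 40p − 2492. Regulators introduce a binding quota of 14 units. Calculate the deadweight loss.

1477.29

In inverse form: demand p = 168 − 2q, supply p = 62.3 + 0.025q.
Competitive equilibrium: 168 − 2q = 62.3 + 0.025q → q* = 52.1975, p* = 63.6049.
At q = 14: demand price = 168 − 2·14 = 140; supply price = 62.3 + 0.025·14 = 62.65.
Δq = 52.1975 − 14 = 38.1975; wedge = 140 − 62.65 = 77.35.
Welfare loss = ½ × 38.1975 × 77.35 = 1477.29.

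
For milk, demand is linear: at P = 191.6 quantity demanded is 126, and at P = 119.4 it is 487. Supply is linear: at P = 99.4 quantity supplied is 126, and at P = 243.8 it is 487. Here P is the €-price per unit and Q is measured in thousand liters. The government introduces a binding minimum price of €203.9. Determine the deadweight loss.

€13889.01 thousand

Demand slope = (119.4 − 191.6)/(487 − 126) = −0.2, so P = 216.8 − 0.2Q.
Supply slope = (243.8 − 99.4)/(487 − 126) = 0.4, so P = 49 + 0.4Q.
Competitive equilibrium: 216.8 − 0.2Q = 49 + 0.4Q → Q* = 279.6667, P* = 160.8667.
At the floor P = 203.9, quantity demanded = (216.8 − 203.9)/0.2 = 64.5.
Sellers' marginal cost at Q' = 64.5: 49 + 0.4·64.5 = 74.8.
ΔQ = 279.6667 − 64.5 = 215.1667; wedge = 203.9 − 74.8 = 129.1.
Deadweight loss = ½ × 215.1667 × 129.1 = €13889.01 thousand.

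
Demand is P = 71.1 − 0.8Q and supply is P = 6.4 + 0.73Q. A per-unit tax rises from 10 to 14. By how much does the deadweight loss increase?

31.37

Competitive equilibrium: 71.1 − 0.8Q = 6.4 + 0.73Q → Q* = 42.2876, P* = 37.2699.
For a per-unit tax t: ΔQ = t/1.53, so DWL = ½·t·(t/1.53) = t²/3.06.
At t = 10: DWL = 32.68. At t = 14: DWL = 64.052.
Increase = 64.052 − 32.68 = 31.37.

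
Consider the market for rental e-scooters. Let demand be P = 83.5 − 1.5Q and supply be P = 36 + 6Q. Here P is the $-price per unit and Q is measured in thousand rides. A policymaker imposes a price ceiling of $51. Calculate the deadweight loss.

Competitive equilibrium: 83.5 − 1.5Q = 36 + 6Q → Q* = 6.3333, P* = 74.
At the ceiling P = 51, quantity supplied = (51 − 36)/6 = 2.5.
Willingness to pay at Q' = 2.5: 83.5 − 1.5·2.5 = 79.75.
ΔQ = 6.3333 − 2.5 = 3.8333; wedge = 79.75 − 51 = 28.75.
The triangle = ½ × 3.8333 × 28.75 = $55.10 thousand.

$55.10 thousand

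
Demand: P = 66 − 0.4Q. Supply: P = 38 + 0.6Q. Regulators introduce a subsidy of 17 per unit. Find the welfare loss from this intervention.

Competitive equilibrium: 66 − 0.4Q = 38 + 0.6Q → Q* = 28, P* = 54.8.
The subsidy lowers effective supply by 17: P = 21 + 0.6Q.
New quantity: 66 − 0.4Q = 21 + 0.6Q → Q' = 45.
Overproduction ΔQ = 45 − 28 = 17; wedge = subsidy = 17.
DWL = ½ × 17 × 17 = 144.50.

144.50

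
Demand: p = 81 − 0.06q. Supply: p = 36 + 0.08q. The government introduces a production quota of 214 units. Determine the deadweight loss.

807.86

Competitive equilibrium: 81 − 0.06q = 36 + 0.08q → q* = 321.4286, p* = 61.7143.
At q = 214: demand price = 81 − 0.06·214 = 68.16; supply price = 36 + 0.08·214 = 53.12.
Δq = 321.4286 − 214 = 107.4286; wedge = 68.16 − 53.12 = 15.04.
DWL = ½ × 107.4286 × 15.04 = 807.86.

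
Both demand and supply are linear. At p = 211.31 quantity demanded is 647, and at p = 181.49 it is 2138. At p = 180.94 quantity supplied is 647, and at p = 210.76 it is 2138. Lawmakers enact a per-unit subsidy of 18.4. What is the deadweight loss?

4232

Demand slope = (181.49 − 211.31)/(2138 − 647) = −0.02, so p = 224.25 − 0.02q.
Supply slope = (210.76 − 180.94)/(2138 − 647) = 0.02, so p = 168 + 0.02q.
Competitive equilibrium: 224.25 − 0.02q = 168 + 0.02q → q* = 1406.25, p* = 196.125.
The subsidy lowers effective supply by 18.4: p = 149.6 + 0.02q.
New quantity: 224.25 − 0.02q = 149.6 + 0.02q → q' = 1866.25.
Overproduction Δq = 1866.25 − 1406.25 = 460; wedge = subsidy = 18.4.
The triangle = ½ × 460 × 18.4 = 4232.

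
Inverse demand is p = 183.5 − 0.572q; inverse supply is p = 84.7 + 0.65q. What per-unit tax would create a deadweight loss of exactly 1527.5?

61.1

Competitive equilibrium: 183.5 − 0.572q = 84.7 + 0.65q → q* = 80.8511, p* = 137.2532.
A tax t gives Δq = t/1.222 and wedge t, so DWL = t²/2.444.
t²/2.444 = 1527.5 → t² = 3733.21 → t = 61.1.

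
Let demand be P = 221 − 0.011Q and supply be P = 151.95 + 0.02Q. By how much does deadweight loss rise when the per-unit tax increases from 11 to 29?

Competitive equilibrium: 221 − 0.011Q = 151.95 + 0.02Q → Q* = 2227.4194, P* = 196.4984.
For a per-unit tax t: ΔQ = t/0.031, so DWL = ½·t·(t/0.031) = t²/0.062.
At t = 11: DWL = 1951.613. At t = 29: DWL = 13564.516.
Increase = 13564.516 − 1951.613 = 11612.90.

11612.90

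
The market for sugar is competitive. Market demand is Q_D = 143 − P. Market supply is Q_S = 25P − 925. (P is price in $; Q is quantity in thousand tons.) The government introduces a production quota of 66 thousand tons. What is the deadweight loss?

$671.04 thousand

In inverse form: demand P = 143 − Q, supply P = 37 + 0.04Q.
Competitive equilibrium: 143 − Q = 37 + 0.04Q → Q* = 101.9231, P* = 41.0769.
At Q = 66: demand price = 143 − 1·66 = 77; supply price = 37 + 0.04·66 = 39.64.
ΔQ = 101.9231 − 66 = 35.9231; wedge = 77 − 39.64 = 37.36.
The triangle = ½ × 35.9231 × 37.36 = $671.04 thousand.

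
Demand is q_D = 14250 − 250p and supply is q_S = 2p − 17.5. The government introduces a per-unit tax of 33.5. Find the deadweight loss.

In inverse form: demand p = 57 − 0.004q, supply p = 8.75 + 0.5q.
Competitive equilibrium: 57 − 0.004q = 8.75 + 0.5q → q* = 95.7341, p* = 56.6171.
With the tax, the buyer price exceeds the seller price by 33.5: (57 − 0.004q) − (8.75 + 0.5q) = 33.5 → q' = 29.2659.
Δq = 95.7341 − 29.2659 = 66.4682; the wedge equals the tax, 33.5.
Deadweight loss = ½ × 66.4682 × 33.5 = 1113.34.

1113.34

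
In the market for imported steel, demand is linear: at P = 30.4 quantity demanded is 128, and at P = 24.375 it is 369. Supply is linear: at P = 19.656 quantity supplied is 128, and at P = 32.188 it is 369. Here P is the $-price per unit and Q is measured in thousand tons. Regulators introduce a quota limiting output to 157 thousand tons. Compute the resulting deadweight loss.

Demand slope = (24.375 − 30.4)/(369 − 128) = −0.025, so P = 33.6 − 0.025Q.
Supply slope = (32.188 − 19.656)/(369 − 128) = 0.052, so P = 13 + 0.052Q.
Competitive equilibrium: 33.6 − 0.025Q = 13 + 0.052Q → Q* = 267.5325, P* = 26.9117.
At Q = 157: demand price = 33.6 − 0.025·157 = 29.675; supply price = 13 + 0.052·157 = 21.164.
ΔQ = 267.5325 − 157 = 110.5325; wedge = 29.675 − 21.164 = 8.511.
The triangle = ½ × 110.5325 × 8.511 = $470.37 thousand.

$470.37 thousand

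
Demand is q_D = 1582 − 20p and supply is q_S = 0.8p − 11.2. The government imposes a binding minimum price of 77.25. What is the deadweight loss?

In inverse form: demand p = 79.1 − 0.05q, supply p = 14 + 1.25q.
Competitive equilibrium: 79.1 − 0.05q = 14 + 1.25q → q* = 50.0769, p* = 76.5962.
At the floor p = 77.25, quantity demanded = (79.1 − 77.25)/0.05 = 37.
Sellers' marginal cost at q' = 37: 14 + 1.25·37 = 60.25.
Δq = 50.0769 − 37 = 13.0769; wedge = 77.25 − 60.25 = 17.
Welfare loss = ½ × 13.0769 × 17 = 111.15.

111.15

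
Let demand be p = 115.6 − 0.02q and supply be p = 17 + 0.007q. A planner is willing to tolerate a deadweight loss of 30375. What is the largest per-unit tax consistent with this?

Competitive equilibrium: 115.6 − 0.02q = 17 + 0.007q → q* = 3651.8519, p* = 42.563.
A tax t gives Δq = t/0.027 and wedge t, so DWL = t²/0.054.
t²/0.054 = 30375 → t² = 1640.25 → t = 40.5.

40.5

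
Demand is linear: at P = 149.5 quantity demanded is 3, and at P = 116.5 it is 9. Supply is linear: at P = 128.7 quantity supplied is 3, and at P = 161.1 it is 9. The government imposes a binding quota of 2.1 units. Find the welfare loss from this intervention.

42.98

Demand slope = (116.5 − 149.5)/(9 − 3) = −5.5, so P = 166 − 5.5Q.
Supply slope = (161.1 − 128.7)/(9 − 3) = 5.4, so P = 112.5 + 5.4Q.
Competitive equilibrium: 166 − 5.5Q = 112.5 + 5.4Q → Q* = 4.9083, P* = 139.0046.
At Q = 2.1: demand price = 166 − 5.5·2.1 = 154.45; supply price = 112.5 + 5.4·2.1 = 123.84.
ΔQ = 4.9083 − 2.1 = 2.8083; wedge = 154.45 − 123.84 = 30.61.
Welfare loss = ½ × 2.8083 × 30.61 = 42.98.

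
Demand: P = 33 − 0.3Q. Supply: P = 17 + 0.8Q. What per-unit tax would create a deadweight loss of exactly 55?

11

Competitive equilibrium: 33 − 0.3Q = 17 + 0.8Q → Q* = 14.5455, P* = 28.6364.
A tax t gives ΔQ = t/1.1 and wedge t, so DWL = t²/2.2.
t²/2.2 = 55 → t² = 121 → t = 11.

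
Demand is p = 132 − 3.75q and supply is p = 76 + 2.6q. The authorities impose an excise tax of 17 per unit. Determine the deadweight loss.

22.76

Competitive equilibrium: 132 − 3.75q = 76 + 2.6q → q* = 8.8189, p* = 98.9291.
With the tax, the buyer price exceeds the seller price by 17: (132 − 3.75q) − (76 + 2.6q) = 17 → q' = 6.1417.
Δq = 8.8189 − 6.1417 = 2.6772; the wedge equals the tax, 17.
Welfare loss = ½ × 2.6772 × 17 = 22.76.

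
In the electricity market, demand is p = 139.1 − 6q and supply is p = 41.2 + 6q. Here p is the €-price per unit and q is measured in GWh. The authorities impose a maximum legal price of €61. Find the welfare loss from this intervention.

€141.62

Competitive equilibrium: 139.1 − 6q = 41.2 + 6q → q* = 8.1583, p* = 90.15.
At the ceiling p = 61, quantity supplied = (61 − 41.2)/6 = 3.3.
Willingness to pay at q' = 3.3: 139.1 − 6·3.3 = 119.3.
Δq = 8.1583 − 3.3 = 4.8583; wedge = 119.3 − 61 = 58.3.
The triangle = ½ × 4.8583 × 58.3 = €141.62.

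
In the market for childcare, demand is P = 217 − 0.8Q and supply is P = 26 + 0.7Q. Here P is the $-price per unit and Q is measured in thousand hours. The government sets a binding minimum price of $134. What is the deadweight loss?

$417.13 thousand

Competitive equilibrium: 217 − 0.8Q = 26 + 0.7Q → Q* = 127.3333, P* = 115.1333.
At the floor P = 134, quantity demanded = (217 − 134)/0.8 = 103.75.
Sellers' marginal cost at Q' = 103.75: 26 + 0.7·103.75 = 98.625.
ΔQ = 127.3333 − 103.75 = 23.5833; wedge = 134 − 98.625 = 35.375.
Deadweight loss = ½ × 23.5833 × 35.375 = $417.13 thousand.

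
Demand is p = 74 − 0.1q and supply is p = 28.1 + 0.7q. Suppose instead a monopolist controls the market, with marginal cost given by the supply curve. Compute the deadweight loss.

16.26

Competitive equilibrium: 74 − 0.1q = 28.1 + 0.7q → q* = 57.375, p* = 68.2625.
Marginal revenue: MR = 74 − 0.2q. Set MR = MC: 74 − 0.2q = 28.1 + 0.7q → q_m = 51.
Price p_m = 74 − 0.1·51 = 68.9; MC(q_m) = 28.1 + 0.7·51 = 63.8.
Competitive q* = 57.375, so Δq = 6.375; wedge = 68.9 − 63.8 = 5.1.
DWL = ½ × 6.375 × 5.1 = 16.26.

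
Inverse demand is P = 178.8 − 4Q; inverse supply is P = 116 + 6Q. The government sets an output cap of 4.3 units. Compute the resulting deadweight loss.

19.602

Competitive equilibrium: 178.8 − 4Q = 116 + 6Q → Q* = 6.28, P* = 153.68.
At Q = 4.3: demand price = 178.8 − 4·4.3 = 161.6; supply price = 116 + 6·4.3 = 141.8.
ΔQ = 6.28 − 4.3 = 1.98; wedge = 161.6 − 141.8 = 19.8.
Deadweight loss = ½ × 1.98 × 19.8 = 19.602.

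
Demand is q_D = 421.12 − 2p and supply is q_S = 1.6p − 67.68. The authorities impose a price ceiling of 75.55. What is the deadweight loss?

5223.43

In inverse form: demand p = 210.56 − 0.5q, supply p = 42.3 + 0.625q.
Competitive equilibrium: 210.56 − 0.5q = 42.3 + 0.625q → q* = 149.5644, p* = 135.7778.
At the ceiling p = 75.55, quantity supplied = (75.55 − 42.3)/0.625 = 53.2.
Willingness to pay at q' = 53.2: 210.56 − 0.5·53.2 = 183.96.
Δq = 149.5644 − 53.2 = 96.3644; wedge = 183.96 − 75.55 = 108.41.
Welfare loss = ½ × 96.3644 × 108.41 = 5223.43.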